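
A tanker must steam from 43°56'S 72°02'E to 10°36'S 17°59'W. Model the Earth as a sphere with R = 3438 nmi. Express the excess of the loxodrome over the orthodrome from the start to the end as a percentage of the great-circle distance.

2.9%

Great circle: σ = 1.4430 rad → d_gc = Rσ = 4961.1 nmi
Rhumb: Δφ = +0.5818, Δλ = -1.5711, Δψ = +0.6692, q = Δφ/Δψ = 0.8693 → d_rh = R√(Δφ²+q²Δλ²) = 5103.9 nmi
Excess = (5103.9 − 4961.1) / 4961.1 = 142.8 / 4961.1 = 2.88% ≈ 2.9%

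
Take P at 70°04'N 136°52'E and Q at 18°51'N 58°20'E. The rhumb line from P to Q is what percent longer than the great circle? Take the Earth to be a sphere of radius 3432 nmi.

4.6%

Great circle: σ = 1.1941 rad → d_gc = Rσ = 4098.1 nmi
Rhumb: Δφ = -0.8939, Δλ = -1.3707, Δψ = -1.4037, q = Δφ/Δψ = 0.6368 → d_rh = R√(Δφ²+q²Δλ²) = 4287.8 nmi
Excess = (4287.8 − 4098.1) / 4098.1 = 189.7 / 4098.1 = 4.63% ≈ 4.6%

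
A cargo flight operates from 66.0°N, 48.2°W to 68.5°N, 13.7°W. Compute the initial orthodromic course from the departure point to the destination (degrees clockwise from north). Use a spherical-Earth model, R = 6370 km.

63.7°

θ = atan2( sin Δλ·cos φ₂ ,  cos φ₁ sin φ₂ − sin φ₁ cos φ₂ cos Δλ )
  = atan2(+0.2076, +0.1025) = 63.72°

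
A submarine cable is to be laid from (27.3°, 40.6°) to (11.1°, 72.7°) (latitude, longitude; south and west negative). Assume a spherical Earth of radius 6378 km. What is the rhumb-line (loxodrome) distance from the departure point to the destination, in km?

3814 km

Rhumb course C = atan2(Δλ, Δψ) with Δψ = ln[tan(π/4+φ₂/2)/tan(π/4+φ₁/2)] = -0.3006, Δλ = +0.5603 → C = 118.22°
d = R·|Δφ| / |cos C| = 6378·0.28274 / 0.47285 = 3814 km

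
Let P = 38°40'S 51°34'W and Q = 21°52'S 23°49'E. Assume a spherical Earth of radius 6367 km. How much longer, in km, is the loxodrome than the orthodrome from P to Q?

157 km

Great circle: cos σ = sin φ₁ sin φ₂ + cos φ₁ cos φ₂ cos Δλ,  σ = 1.1422 rad → d_gc = 7272.6 km
Rhumb line: Δψ = +0.3416, q = Δφ/Δψ = 0.8585, d_rh = R√(Δφ²+q²Δλ²) = 7429.7 km
Excess = 7429.7 − 7272.6 = 157.1 ≈ 157 km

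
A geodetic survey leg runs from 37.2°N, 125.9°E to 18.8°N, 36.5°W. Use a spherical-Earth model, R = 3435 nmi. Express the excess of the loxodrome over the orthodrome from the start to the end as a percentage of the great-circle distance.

Great circle: σ = 2.1222 rad → d_gc = Rσ = 7289.8 nmi
Rhumb: Δφ = -0.3211, Δλ = -2.8344, Δψ = -0.3662, q = Δφ/Δψ = 0.8770 → d_rh = R√(Δφ²+q²Δλ²) = 8609.4 nmi
Excess = (8609.4 − 7289.8) / 7289.8 = 1319.6 / 7289.8 = 18.10% ≈ 18.1%

18.1%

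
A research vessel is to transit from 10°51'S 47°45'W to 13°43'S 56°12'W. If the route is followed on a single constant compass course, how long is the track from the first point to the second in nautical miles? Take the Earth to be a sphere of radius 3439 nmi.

Rhumb course C = atan2(Δλ, Δψ) with Δψ = ln[tan(π/4+φ₂/2)/tan(π/4+φ₁/2)] = -0.0512, Δλ = -0.1475 → C = 250.85°
d = R·|Δφ| / |cos C| = 3439·0.05003 / 0.32803 = 525 nmi

525 nmi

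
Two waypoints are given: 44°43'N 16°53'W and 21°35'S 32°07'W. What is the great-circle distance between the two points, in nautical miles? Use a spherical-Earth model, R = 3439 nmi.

cos σ = sin φ₁ sin φ₂ + cos φ₁ cos φ₂ cos Δλ
      = sin(44.72°)sin(-21.58°) + cos(44.72°)cos(-21.58°)cos(-15.23°) = 0.3787
σ = 67.745° → d = Rσ = 3439·1.18237 = 4066 nmi

4066 nmi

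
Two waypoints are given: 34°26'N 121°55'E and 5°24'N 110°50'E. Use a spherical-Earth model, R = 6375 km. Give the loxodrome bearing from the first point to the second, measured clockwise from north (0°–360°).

Δψ = ln[tan(π/4+φ₂/2)/tan(π/4+φ₁/2)] = -0.5464
Δλ = -0.1934 rad (taken the short way round)
course = atan2(Δλ, Δψ) = 199.49°

199.5°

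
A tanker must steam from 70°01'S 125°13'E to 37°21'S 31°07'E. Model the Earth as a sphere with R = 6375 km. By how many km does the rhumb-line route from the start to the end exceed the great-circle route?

Great circle: cos σ = sin φ₁ sin φ₂ + cos φ₁ cos φ₂ cos Δλ,  σ = 0.9876 rad → d_gc = 6295.7 km
Rhumb line: Δψ = +1.0326, q = Δφ/Δψ = 0.5521, d_rh = R√(Δφ²+q²Δλ²) = 6828.5 km
Excess = 6828.5 − 6295.7 = 532.8 ≈ 533 km

533 km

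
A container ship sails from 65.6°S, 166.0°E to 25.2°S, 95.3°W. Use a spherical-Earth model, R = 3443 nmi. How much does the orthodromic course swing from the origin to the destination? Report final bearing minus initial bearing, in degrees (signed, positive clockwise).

At departure: θ₁ = atan2(sin Δλ cos φ₂, cos φ₁ sin φ₂ − sin φ₁ cos φ₂ cos Δλ) = 108.57°
At arrival: θ₂ = atan2(sin Δλ cos φ₁, −cos φ₂ sin φ₁ + sin φ₂ cos φ₁ cos Δλ) = 25.64°
Δθ = θ₂ − θ₁ = -82.9°

-82.9°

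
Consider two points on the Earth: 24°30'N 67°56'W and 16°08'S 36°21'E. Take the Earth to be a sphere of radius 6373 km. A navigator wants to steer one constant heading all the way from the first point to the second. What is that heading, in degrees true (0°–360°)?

111.8°

Meridional parts: M(φ₁)=+0.4413, M(φ₂)=-0.2854 → ΔM = -0.7266;  Δλ = +1.8201 rad
tan C = Δλ / ΔM = -2.5048 → C = 111.76°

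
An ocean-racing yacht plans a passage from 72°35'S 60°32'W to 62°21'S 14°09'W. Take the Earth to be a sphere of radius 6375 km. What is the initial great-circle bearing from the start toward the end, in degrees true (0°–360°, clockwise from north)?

θ = atan2( sin Δλ·cos φ₂ ,  cos φ₁ sin φ₂ − sin φ₁ cos φ₂ cos Δλ )
  = atan2(+0.3360, +0.0403) = 83.16°

83.2°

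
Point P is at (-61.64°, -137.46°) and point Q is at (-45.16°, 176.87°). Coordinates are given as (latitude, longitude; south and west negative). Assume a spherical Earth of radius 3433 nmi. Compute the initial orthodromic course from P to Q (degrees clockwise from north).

θ = atan2( sin Δλ·cos φ₂ ,  cos φ₁ sin φ₂ − sin φ₁ cos φ₂ cos Δλ )
  = atan2(-0.5044, +0.0968) = 280.86°

280.9°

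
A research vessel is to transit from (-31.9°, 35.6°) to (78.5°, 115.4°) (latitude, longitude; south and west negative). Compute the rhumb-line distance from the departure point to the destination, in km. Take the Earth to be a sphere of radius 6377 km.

13646 km

Rhumb course C = atan2(Δλ, Δψ) with Δψ = ln[tan(π/4+φ₂/2)/tan(π/4+φ₁/2)] = +2.8836, Δλ = +1.3928 → C = 25.78°
d = R·|Δφ| / |cos C| = 6377·1.92684 / 0.90047 = 13646 km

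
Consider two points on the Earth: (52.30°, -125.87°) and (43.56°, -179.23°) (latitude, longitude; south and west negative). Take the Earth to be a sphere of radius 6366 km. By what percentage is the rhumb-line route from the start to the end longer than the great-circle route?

2.1%

Great circle: σ = 0.6271 rad → d_gc = Rσ = 3992.4 km
Rhumb: Δφ = -0.1525, Δλ = -0.9313, Δψ = -0.2284, q = Δφ/Δψ = 0.6678 → d_rh = R√(Δφ²+q²Δλ²) = 4076.5 km
Excess = (4076.5 − 3992.4) / 3992.4 = 84.1 / 3992.4 = 2.11% ≈ 2.1%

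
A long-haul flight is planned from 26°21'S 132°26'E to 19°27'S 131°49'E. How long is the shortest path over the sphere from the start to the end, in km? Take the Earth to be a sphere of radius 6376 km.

770 km

Haversine: a = sin²(Δφ/2)+cos φ₁ cos φ₂ sin²(Δλ/2) = 0.00365;  σ = 2·atan2(√a,√(1−a))
σ = 6.923° → d = Rσ = 6376·0.12083 = 770 km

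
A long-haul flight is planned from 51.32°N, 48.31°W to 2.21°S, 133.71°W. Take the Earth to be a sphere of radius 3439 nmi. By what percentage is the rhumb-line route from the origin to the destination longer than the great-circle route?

Great circle: σ = 1.5508 rad → d_gc = Rσ = 5333.2 nmi
Rhumb: Δφ = -0.9343, Δλ = -1.4905, Δψ = -1.0856, q = Δφ/Δψ = 0.8606 → d_rh = R√(Δφ²+q²Δλ²) = 5457.4 nmi
Excess = (5457.4 − 5333.2) / 5333.2 = 124.2 / 5333.2 = 2.33% ≈ 2.3%

2.3%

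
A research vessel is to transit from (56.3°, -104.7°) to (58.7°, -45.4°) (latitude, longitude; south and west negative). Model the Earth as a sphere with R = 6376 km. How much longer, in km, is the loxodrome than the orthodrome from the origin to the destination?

115 km

Great circle: cos σ = sin φ₁ sin φ₂ + cos φ₁ cos φ₂ cos Δλ,  σ = 0.5394 rad → d_gc = 3439.0 km
Rhumb line: Δψ = +0.0780, q = Δφ/Δψ = 0.5371, d_rh = R√(Δφ²+q²Δλ²) = 3554.2 km
Excess = 3554.2 − 3439.0 = 115.2 ≈ 115 km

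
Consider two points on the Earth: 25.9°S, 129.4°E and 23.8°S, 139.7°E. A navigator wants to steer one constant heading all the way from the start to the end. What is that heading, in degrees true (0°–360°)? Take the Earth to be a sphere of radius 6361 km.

Δψ = ln[tan(π/4+φ₂/2)/tan(π/4+φ₁/2)] = +0.0404
Δλ = +0.1798 rad (taken the short way round)
course = atan2(Δλ, Δψ) = 77.34°

77.3°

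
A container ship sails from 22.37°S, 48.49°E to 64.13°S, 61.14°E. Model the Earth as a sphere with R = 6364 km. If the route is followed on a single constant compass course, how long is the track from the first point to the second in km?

Δψ = ln[tan(π/4+φ₂/2)/tan(π/4+φ₁/2)] = -1.0704;  Δφ = -0.7288 rad,  Δλ = +0.2208 rad
q = Δφ/Δψ = 0.6809
d = R·√(Δφ² + q²Δλ²) = 6364·0.74419 = 4736 km

4736 km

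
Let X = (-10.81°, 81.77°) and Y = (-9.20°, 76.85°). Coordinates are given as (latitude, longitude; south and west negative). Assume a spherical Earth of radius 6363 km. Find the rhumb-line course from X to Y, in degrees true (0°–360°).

288.4°

Δψ = ln[tan(π/4+φ₂/2)/tan(π/4+φ₁/2)] = +0.0285
Δλ = -0.0859 rad (taken the short way round)
course = atan2(Δλ, Δψ) = 288.38°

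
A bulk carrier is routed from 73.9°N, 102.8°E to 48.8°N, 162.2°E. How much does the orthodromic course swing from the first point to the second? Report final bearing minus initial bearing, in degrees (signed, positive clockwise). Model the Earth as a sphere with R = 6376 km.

+54.3°

Initial bearing θ₁ = atan2(sin Δλ cos φ₂, cos φ₁ sin φ₂ − sin φ₁ cos φ₂ cos Δλ) = 101.32°
Final bearing θ₂ = (initial bearing from the destination back to the start) + 180° = 155.62°
Δθ = θ₂ − θ₁ = +54.3°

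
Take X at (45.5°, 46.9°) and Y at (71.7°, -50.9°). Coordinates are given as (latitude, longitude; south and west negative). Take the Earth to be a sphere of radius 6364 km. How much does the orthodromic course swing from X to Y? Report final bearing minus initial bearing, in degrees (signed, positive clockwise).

-90.3°

At departure: θ₁ = atan2(sin Δλ cos φ₂, cos φ₁ sin φ₂ − sin φ₁ cos φ₂ cos Δλ) = 335.91°
At arrival: θ₂ = atan2(sin Δλ cos φ₁, −cos φ₂ sin φ₁ + sin φ₂ cos φ₁ cos Δλ) = 245.65°
Δθ = θ₂ − θ₁ = -90.3°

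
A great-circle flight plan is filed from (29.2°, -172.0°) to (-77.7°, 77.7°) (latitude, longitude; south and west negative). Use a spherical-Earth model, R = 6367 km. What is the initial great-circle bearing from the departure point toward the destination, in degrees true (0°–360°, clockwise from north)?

N = sin Δλ·cos φ₂ = -0.1998;  D = cos φ₁ sin φ₂ − sin φ₁ cos φ₂ cos Δλ = -0.8168
initial course = atan2(N, D) = 193.74°

193.7°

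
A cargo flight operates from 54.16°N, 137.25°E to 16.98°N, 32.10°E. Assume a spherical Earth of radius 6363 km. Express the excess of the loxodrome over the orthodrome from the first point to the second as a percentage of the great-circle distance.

6.6%

Great circle: σ = 1.4803 rad → d_gc = Rσ = 9419.1 km
Rhumb: Δφ = -0.6489, Δλ = -1.8352, Δψ = -0.8281, q = Δφ/Δψ = 0.7836 → d_rh = R√(Δφ²+q²Δλ²) = 10038.7 km
Excess = (10038.7 − 9419.1) / 9419.1 = 619.6 / 9419.1 = 6.58% ≈ 6.6%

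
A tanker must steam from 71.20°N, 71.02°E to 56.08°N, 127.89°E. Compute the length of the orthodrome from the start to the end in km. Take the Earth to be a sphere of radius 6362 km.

cos σ = sin φ₁ sin φ₂ + cos φ₁ cos φ₂ cos Δλ
      = sin(71.20°)sin(56.08°) + cos(71.20°)cos(56.08°)cos(56.87°) = 0.8838
σ = 27.892° → d = Rσ = 6362·0.48680 = 3097 km

3097 km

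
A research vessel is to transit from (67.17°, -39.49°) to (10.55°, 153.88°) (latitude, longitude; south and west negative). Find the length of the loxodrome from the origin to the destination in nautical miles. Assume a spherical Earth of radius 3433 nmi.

Rhumb course C = atan2(Δλ, Δψ) with Δψ = ln[tan(π/4+φ₂/2)/tan(π/4+φ₁/2)] = -1.4148, Δλ = -2.9082 → C = 244.06°
d = R·|Δφ| / |cos C| = 3433·0.98821 / 0.43745 = 7755 nmi

7755 nmi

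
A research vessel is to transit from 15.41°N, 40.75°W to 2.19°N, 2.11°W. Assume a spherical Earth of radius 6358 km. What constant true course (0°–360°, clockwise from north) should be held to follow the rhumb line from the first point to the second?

Meridional parts: M(φ₁)=+0.2723, M(φ₂)=+0.0382 → ΔM = -0.2340;  Δλ = +0.6744 rad
tan C = Δλ / ΔM = -2.8817 → C = 109.14°

109.1°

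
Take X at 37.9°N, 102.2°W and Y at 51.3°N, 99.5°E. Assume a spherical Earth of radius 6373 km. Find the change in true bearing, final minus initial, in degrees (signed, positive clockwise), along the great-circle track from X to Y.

-149.7°

Initial bearing θ₁ = atan2(sin Δλ cos φ₂, cos φ₁ sin φ₂ − sin φ₁ cos φ₂ cos Δλ) = 346.63°
Final bearing θ₂ = (initial bearing from the destination back to the start) + 180° = 196.97°
Δθ = θ₂ − θ₁ = -149.7°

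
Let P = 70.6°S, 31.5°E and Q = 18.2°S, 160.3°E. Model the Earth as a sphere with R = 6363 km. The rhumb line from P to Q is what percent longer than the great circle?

Great circle: σ = 1.4738 rad → d_gc = Rσ = 9377.6 km
Rhumb: Δφ = +0.9146, Δλ = +2.2480, Δψ = +1.4434, q = Δφ/Δψ = 0.6336 → d_rh = R√(Δφ²+q²Δλ²) = 10770.8 km
Excess = (10770.8 − 9377.6) / 9377.6 = 1393.2 / 9377.6 = 14.86% ≈ 14.9%

14.9%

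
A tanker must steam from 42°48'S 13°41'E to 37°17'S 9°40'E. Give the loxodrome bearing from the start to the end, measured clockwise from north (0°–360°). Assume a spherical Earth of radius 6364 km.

330.9°

Meridional parts: M(φ₁)=-0.8281, M(φ₂)=-0.7022 → ΔM = +0.1259;  Δλ = -0.0701 rad
tan C = Δλ / ΔM = -0.5569 → C = 330.89°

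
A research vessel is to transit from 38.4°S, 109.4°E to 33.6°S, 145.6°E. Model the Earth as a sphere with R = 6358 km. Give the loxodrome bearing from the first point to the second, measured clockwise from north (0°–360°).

Δψ = ln[tan(π/4+φ₂/2)/tan(π/4+φ₁/2)] = +0.1036
Δλ = +0.6318 rad (taken the short way round)
course = atan2(Δλ, Δψ) = 80.69°

80.7°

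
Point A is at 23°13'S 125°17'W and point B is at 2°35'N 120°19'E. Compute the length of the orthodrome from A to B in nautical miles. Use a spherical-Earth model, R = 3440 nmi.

Haversine: a = sin²(Δφ/2)+cos φ₁ cos φ₂ sin²(Δλ/2) = 0.69852;  σ = 2·atan2(√a,√(1−a))
σ = 113.393° → d = Rσ = 3440·1.97908 = 6808 nmi

6808 nmi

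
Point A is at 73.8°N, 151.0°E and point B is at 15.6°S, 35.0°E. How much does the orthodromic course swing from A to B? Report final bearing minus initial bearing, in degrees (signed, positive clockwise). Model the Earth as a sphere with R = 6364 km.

-95.2°

At departure: θ₁ = atan2(sin Δλ cos φ₂, cos φ₁ sin φ₂ − sin φ₁ cos φ₂ cos Δλ) = 290.89°
At arrival: θ₂ = atan2(sin Δλ cos φ₁, −cos φ₂ sin φ₁ + sin φ₂ cos φ₁ cos Δλ) = 195.70°
Δθ = θ₂ − θ₁ = -95.2°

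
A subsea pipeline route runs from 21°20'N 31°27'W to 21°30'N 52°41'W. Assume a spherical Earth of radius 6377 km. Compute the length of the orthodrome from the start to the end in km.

2198 km

cos σ = sin φ₁ sin φ₂ + cos φ₁ cos φ₂ cos Δλ
      = sin(21.33°)sin(21.50°) + cos(21.33°)cos(21.50°)cos(-21.23°) = 0.9412
σ = 19.753° → d = Rσ = 6377·0.34475 = 2198 km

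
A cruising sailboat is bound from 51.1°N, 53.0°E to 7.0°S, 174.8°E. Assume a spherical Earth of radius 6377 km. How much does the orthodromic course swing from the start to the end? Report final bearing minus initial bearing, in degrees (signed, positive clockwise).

+75.3°

Initial bearing θ₁ = atan2(sin Δλ cos φ₂, cos φ₁ sin φ₂ − sin φ₁ cos φ₂ cos Δλ) = 68.60°
Final bearing θ₂ = (initial bearing from the destination back to the start) + 180° = 143.91°
Δθ = θ₂ − θ₁ = +75.3°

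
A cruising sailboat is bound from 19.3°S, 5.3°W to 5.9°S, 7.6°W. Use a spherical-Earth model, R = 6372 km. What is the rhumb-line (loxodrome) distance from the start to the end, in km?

Δψ = ln[tan(π/4+φ₂/2)/tan(π/4+φ₁/2)] = +0.2402;  Δφ = +0.2339 rad,  Δλ = -0.0401 rad
q = Δφ/Δψ = 0.9735
d = R·√(Δφ² + q²Δλ²) = 6372·0.23712 = 1511 km

1511 km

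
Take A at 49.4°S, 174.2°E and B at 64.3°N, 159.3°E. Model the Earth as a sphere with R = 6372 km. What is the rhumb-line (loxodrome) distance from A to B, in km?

Rhumb course C = atan2(Δλ, Δψ) with Δψ = ln[tan(π/4+φ₂/2)/tan(π/4+φ₁/2)] = +2.4724, Δλ = -0.2601 → C = 354.00°
d = R·|Δφ| / |cos C| = 6372·1.98444 / 0.99451 = 12715 km

12715 km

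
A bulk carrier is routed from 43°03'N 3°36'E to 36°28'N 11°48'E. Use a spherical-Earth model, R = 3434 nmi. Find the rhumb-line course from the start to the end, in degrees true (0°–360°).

Meridional parts: M(φ₁)=+0.8340, M(φ₂)=+0.6844 → ΔM = -0.1497;  Δλ = +0.1431 rad
tan C = Δλ / ΔM = -0.9563 → C = 136.28°

136.3°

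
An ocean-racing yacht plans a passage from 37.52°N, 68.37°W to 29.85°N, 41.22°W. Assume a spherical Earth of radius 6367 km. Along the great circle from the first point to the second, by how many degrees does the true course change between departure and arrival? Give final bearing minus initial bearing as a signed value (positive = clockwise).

+15.3°

Initial bearing θ₁ = atan2(sin Δλ cos φ₂, cos φ₁ sin φ₂ − sin φ₁ cos φ₂ cos Δλ) = 100.77°
Final bearing θ₂ = (initial bearing from the destination back to the start) + 180° = 116.06°
Δθ = θ₂ − θ₁ = +15.3°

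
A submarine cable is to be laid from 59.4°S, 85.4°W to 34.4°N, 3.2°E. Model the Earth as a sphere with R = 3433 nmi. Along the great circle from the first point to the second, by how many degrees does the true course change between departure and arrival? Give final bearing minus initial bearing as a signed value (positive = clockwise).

Initial bearing θ₁ = atan2(sin Δλ cos φ₂, cos φ₁ sin φ₂ − sin φ₁ cos φ₂ cos Δλ) = 69.71°
Final bearing θ₂ = (initial bearing from the destination back to the start) + 180° = 35.36°
Δθ = θ₂ − θ₁ = -34.4°

-34.4°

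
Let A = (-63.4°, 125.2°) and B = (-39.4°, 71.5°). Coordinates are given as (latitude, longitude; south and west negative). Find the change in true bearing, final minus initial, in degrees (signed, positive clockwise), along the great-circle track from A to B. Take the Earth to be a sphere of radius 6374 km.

+44.0°

Initial bearing θ₁ = atan2(sin Δλ cos φ₂, cos φ₁ sin φ₂ − sin φ₁ cos φ₂ cos Δλ) = 281.34°
Final bearing θ₂ = (initial bearing from the destination back to the start) + 180° = 325.38°
Δθ = θ₂ − θ₁ = +44.0°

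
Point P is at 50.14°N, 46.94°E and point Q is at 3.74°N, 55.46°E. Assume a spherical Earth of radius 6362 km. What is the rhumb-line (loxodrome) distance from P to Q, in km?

5215 km

Rhumb course C = atan2(Δλ, Δψ) with Δψ = ln[tan(π/4+φ₂/2)/tan(π/4+φ₁/2)] = -0.9492, Δλ = +0.1487 → C = 171.10°
d = R·|Δφ| / |cos C| = 6362·0.80983 / 0.98795 = 5215 km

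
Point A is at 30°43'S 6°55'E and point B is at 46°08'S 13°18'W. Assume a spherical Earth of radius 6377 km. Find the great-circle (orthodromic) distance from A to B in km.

Haversine: a = sin²(Δφ/2)+cos φ₁ cos φ₂ sin²(Δλ/2) = 0.03634;  σ = 2·atan2(√a,√(1−a))
σ = 21.980° → d = Rσ = 6377·0.38362 = 2446 km

2446 km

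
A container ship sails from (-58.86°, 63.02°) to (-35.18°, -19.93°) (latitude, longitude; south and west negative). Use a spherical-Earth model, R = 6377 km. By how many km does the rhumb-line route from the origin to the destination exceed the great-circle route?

Great circle: cos σ = sin φ₁ sin φ₂ + cos φ₁ cos φ₂ cos Δλ,  σ = 0.9944 rad → d_gc = 6341.3 km
Rhumb line: Δψ = +0.6212, q = Δφ/Δψ = 0.6654, d_rh = R√(Δφ²+q²Δλ²) = 6684.4 km
Excess = 6684.4 − 6341.3 = 343.1 ≈ 343 km

343 km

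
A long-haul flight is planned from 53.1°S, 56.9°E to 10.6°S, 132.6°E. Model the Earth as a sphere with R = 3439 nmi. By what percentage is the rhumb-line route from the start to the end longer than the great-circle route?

2.6%

Great circle: σ = 1.2736 rad → d_gc = Rσ = 4379.8 nmi
Rhumb: Δφ = +0.7418, Δλ = +1.3212, Δψ = +0.9117, q = Δφ/Δψ = 0.8136 → d_rh = R√(Δφ²+q²Δλ²) = 4491.6 nmi
Excess = (4491.6 − 4379.8) / 4379.8 = 111.8 / 4379.8 = 2.553% ≈ 2.6%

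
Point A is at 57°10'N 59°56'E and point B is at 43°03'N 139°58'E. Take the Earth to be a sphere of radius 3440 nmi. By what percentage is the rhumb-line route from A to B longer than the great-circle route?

5.4%

Great circle: σ = 0.8735 rad → d_gc = Rσ = 3004.8 nmi
Rhumb: Δφ = -0.2464, Δλ = +1.3968, Δψ = -0.3880, q = Δφ/Δψ = 0.6350 → d_rh = R√(Δφ²+q²Δλ²) = 3166.9 nmi
Excess = (3166.9 − 3004.8) / 3004.8 = 162.1 / 3004.8 = 5.39% ≈ 5.4%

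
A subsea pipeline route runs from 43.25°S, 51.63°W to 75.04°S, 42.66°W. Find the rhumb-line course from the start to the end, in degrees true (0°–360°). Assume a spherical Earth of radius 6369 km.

172.5°

Meridional parts: M(φ₁)=-0.8388, M(φ₂)=-2.0303 → ΔM = -1.1915;  Δλ = +0.1566 rad
tan C = Δλ / ΔM = -0.1314 → C = 172.51°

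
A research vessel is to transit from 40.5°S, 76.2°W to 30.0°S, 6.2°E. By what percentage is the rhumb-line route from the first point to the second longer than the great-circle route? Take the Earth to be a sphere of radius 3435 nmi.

3.4%

Great circle: σ = 1.1463 rad → d_gc = Rσ = 3937.7 nmi
Rhumb: Δφ = +0.1833, Δλ = +1.4382, Δψ = +0.2250, q = Δφ/Δψ = 0.8144 → d_rh = R√(Δφ²+q²Δλ²) = 4071.9 nmi
Excess = (4071.9 − 3937.7) / 3937.7 = 134.2 / 3937.7 = 3.41% ≈ 3.4%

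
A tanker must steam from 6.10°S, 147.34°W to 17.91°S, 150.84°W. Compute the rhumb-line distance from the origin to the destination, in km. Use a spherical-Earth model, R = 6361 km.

Δψ = ln[tan(π/4+φ₂/2)/tan(π/4+φ₁/2)] = -0.2111;  Δφ = -0.2061 rad,  Δλ = -0.0611 rad
q = Δφ/Δψ = 0.9762
d = R·√(Δφ² + q²Δλ²) = 6361·0.21458 = 1365 km

1365 km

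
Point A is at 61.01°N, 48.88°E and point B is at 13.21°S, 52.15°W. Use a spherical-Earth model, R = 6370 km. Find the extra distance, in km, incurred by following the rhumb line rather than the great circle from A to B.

Great circle: cos σ = sin φ₁ sin φ₂ + cos φ₁ cos φ₂ cos Δλ,  σ = 1.8652 rad → d_gc = 11881.3 km
Rhumb line: Δψ = -1.5854, q = Δφ/Δψ = 0.8171, d_rh = R√(Δφ²+q²Δλ²) = 12341.7 km
Excess = 12341.7 − 11881.3 = 460.4 ≈ 460 km

460 km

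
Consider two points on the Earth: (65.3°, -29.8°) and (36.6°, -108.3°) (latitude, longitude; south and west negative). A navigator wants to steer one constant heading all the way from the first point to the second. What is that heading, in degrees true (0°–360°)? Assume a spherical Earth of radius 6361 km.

238.7°

Meridional parts: M(φ₁)=+1.5189, M(φ₂)=+0.6873 → ΔM = -0.8316;  Δλ = -1.3701 rad
tan C = Δλ / ΔM = +1.6474 → C = 238.74°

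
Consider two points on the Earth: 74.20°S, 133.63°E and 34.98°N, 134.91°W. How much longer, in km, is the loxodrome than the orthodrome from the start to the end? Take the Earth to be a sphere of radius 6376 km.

432 km

Great circle: cos σ = sin φ₁ sin φ₂ + cos φ₁ cos φ₂ cos Δλ,  σ = 2.1619 rad → d_gc = 13784.6 km
Rhumb line: Δψ = +2.6274, q = Δφ/Δψ = 0.7253, d_rh = R√(Δφ²+q²Δλ²) = 14216.4 km
Excess = 14216.4 − 13784.6 = 431.8 ≈ 432 km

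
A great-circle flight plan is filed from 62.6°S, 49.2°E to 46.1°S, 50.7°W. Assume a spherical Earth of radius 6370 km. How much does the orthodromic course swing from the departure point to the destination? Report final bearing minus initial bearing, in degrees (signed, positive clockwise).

+88.7°

Initial bearing θ₁ = atan2(sin Δλ cos φ₂, cos φ₁ sin φ₂ − sin φ₁ cos φ₂ cos Δλ) = 237.36°
Final bearing θ₂ = (initial bearing from the destination back to the start) + 180° = 326.02°
Δθ = θ₂ − θ₁ = +88.7°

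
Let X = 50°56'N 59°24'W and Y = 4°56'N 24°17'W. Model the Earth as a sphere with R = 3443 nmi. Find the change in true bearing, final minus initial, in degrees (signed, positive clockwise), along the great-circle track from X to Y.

+18.3°

Initial bearing θ₁ = atan2(sin Δλ cos φ₂, cos φ₁ sin φ₂ − sin φ₁ cos φ₂ cos Δλ) = 135.27°
Final bearing θ₂ = (initial bearing from the destination back to the start) + 180° = 153.57°
Δθ = θ₂ − θ₁ = +18.3°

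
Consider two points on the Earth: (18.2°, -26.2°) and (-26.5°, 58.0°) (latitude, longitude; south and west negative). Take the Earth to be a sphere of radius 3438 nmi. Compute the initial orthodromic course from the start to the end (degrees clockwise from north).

θ = atan2( sin Δλ·cos φ₂ ,  cos φ₁ sin φ₂ − sin φ₁ cos φ₂ cos Δλ )
  = atan2(+0.8904, -0.4521) = 116.92°

116.9°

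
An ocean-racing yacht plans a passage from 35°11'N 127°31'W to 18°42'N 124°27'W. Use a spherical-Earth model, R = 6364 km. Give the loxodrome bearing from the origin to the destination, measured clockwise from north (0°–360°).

170.6°

Meridional parts: M(φ₁)=+0.6567, M(φ₂)=+0.3323 → ΔM = -0.3244;  Δλ = +0.0535 rad
tan C = Δλ / ΔM = -0.1650 → C = 170.63°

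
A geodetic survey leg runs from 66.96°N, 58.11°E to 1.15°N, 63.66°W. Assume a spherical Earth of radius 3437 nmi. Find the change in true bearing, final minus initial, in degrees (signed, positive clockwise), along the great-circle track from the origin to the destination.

At departure: θ₁ = atan2(sin Δλ cos φ₂, cos φ₁ sin φ₂ − sin φ₁ cos φ₂ cos Δλ) = 300.08°
At arrival: θ₂ = atan2(sin Δλ cos φ₁, −cos φ₂ sin φ₁ + sin φ₂ cos φ₁ cos Δλ) = 199.80°
Δθ = θ₂ − θ₁ = -100.3°

-100.3°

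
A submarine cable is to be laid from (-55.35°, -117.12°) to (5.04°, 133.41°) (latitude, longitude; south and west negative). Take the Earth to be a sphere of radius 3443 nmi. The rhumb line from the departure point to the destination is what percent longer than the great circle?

Great circle: σ = 1.8349 rad → d_gc = Rσ = 6317.6 nmi
Rhumb: Δφ = +1.0540, Δλ = -1.9106, Δψ = +1.2530, q = Δφ/Δψ = 0.8412 → d_rh = R√(Δφ²+q²Δλ²) = 6617.3 nmi
Excess = (6617.3 − 6317.6) / 6317.6 = 299.7 / 6317.6 = 4.74% ≈ 4.7%

4.7%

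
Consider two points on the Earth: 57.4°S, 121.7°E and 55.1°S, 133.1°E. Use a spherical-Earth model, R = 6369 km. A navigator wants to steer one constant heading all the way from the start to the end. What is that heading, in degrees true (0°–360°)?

Meridional parts: M(φ₁)=-1.2296, M(φ₂)=-1.1573 → ΔM = +0.0723;  Δλ = +0.1990 rad
tan C = Δλ / ΔM = +2.7527 → C = 70.03°

70.0°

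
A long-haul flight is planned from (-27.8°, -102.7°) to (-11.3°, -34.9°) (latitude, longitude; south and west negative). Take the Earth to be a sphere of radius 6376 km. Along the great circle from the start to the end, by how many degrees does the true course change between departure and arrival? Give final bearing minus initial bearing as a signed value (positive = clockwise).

At departure: θ₁ = atan2(sin Δλ cos φ₂, cos φ₁ sin φ₂ − sin φ₁ cos φ₂ cos Δλ) = 90.03°
At arrival: θ₂ = atan2(sin Δλ cos φ₁, −cos φ₂ sin φ₁ + sin φ₂ cos φ₁ cos Δλ) = 64.43°
Δθ = θ₂ − θ₁ = -25.6°

-25.6°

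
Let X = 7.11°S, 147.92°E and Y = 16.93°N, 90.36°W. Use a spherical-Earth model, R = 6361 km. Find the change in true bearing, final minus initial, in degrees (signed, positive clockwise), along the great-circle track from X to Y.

+17.8°

Initial bearing θ₁ = atan2(sin Δλ cos φ₂, cos φ₁ sin φ₂ − sin φ₁ cos φ₂ cos Δλ) = 74.43°
Final bearing θ₂ = (initial bearing from the destination back to the start) + 180° = 92.27°
Δθ = θ₂ − θ₁ = +17.8°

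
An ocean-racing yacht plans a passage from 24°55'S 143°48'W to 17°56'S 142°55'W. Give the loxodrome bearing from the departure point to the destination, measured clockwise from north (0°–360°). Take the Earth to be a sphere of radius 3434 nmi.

Δψ = ln[tan(π/4+φ₂/2)/tan(π/4+φ₁/2)] = +0.1310
Δλ = +0.0154 rad (taken the short way round)
course = atan2(Δλ, Δψ) = 6.71°

6.7°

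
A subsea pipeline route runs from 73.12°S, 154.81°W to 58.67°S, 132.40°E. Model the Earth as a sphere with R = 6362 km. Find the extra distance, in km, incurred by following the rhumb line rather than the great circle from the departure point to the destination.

Great circle: cos σ = sin φ₁ sin φ₂ + cos φ₁ cos φ₂ cos Δλ,  σ = 0.5315 rad → d_gc = 3381.30 km
Rhumb line: Δψ = +0.6365, q = Δφ/Δψ = 0.3962, d_rh = R√(Δφ²+q²Δλ²) = 3581.79 km
Excess = 3581.79 − 3381.30 = 200.49 ≈ 200 km

200 km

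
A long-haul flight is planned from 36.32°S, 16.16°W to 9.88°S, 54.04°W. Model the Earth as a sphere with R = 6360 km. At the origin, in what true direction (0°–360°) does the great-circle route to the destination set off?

298.1°

θ = atan2( sin Δλ·cos φ₂ ,  cos φ₁ sin φ₂ − sin φ₁ cos φ₂ cos Δλ )
  = atan2(-0.6049, +0.3223) = 298.05°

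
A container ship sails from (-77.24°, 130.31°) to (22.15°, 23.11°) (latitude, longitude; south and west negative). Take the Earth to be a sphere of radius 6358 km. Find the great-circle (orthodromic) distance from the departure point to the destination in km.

cos σ = sin φ₁ sin φ₂ + cos φ₁ cos φ₂ cos Δλ
      = sin(-77.24°)sin(22.15°) + cos(-77.24°)cos(22.15°)cos(-107.20°) = -0.4282
σ = 115.354° → d = Rσ = 6358·2.01331 = 12801 km

12801 km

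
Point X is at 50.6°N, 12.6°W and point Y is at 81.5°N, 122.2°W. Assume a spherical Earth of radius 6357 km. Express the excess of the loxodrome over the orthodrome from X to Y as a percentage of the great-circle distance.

13.5%

Great circle: σ = 0.7484 rad → d_gc = Rσ = 4757.6 km
Rhumb: Δφ = +0.5393, Δλ = -1.9129, Δψ = +1.5724, q = Δφ/Δψ = 0.3430 → d_rh = R√(Δφ²+q²Δλ²) = 5399.0 km
Excess = (5399.0 − 4757.6) / 4757.6 = 641.4 / 4757.6 = 13.48% ≈ 13.5%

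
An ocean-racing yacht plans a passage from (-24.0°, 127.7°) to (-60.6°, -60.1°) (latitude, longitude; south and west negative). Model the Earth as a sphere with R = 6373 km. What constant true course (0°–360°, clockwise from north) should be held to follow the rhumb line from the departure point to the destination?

106.8°

Δψ = ln[tan(π/4+φ₂/2)/tan(π/4+φ₁/2)] = -0.9064
Δλ = +3.0055 rad (taken the short way round)
course = atan2(Δλ, Δψ) = 106.78°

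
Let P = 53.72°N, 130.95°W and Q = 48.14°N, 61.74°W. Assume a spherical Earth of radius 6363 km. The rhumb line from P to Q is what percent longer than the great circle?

4.0%

Great circle: σ = 0.7369 rad → d_gc = Rσ = 4689.0 km
Rhumb: Δφ = -0.0974, Δλ = +1.2079, Δψ = -0.1548, q = Δφ/Δψ = 0.6293 → d_rh = R√(Δφ²+q²Δλ²) = 4876.1 km
Excess = (4876.1 − 4689.0) / 4689.0 = 187.1 / 4689.0 = 3.99% ≈ 4.0%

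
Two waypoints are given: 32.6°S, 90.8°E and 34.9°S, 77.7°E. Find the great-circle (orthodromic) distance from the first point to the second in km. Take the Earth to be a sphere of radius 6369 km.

Haversine: a = sin²(Δφ/2)+cos φ₁ cos φ₂ sin²(Δλ/2) = 0.00939;  σ = 2·atan2(√a,√(1−a))
σ = 11.124° → d = Rσ = 6369·0.19414 = 1236 km

1236 km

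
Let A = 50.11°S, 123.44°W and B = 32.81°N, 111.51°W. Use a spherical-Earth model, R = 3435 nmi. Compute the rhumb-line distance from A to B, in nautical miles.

5012 nmi

Δψ = ln[tan(π/4+φ₂/2)/tan(π/4+φ₁/2)] = +1.6205;  Δφ = +1.4472 rad,  Δλ = +0.2082 rad
q = Δφ/Δψ = 0.8931
d = R·√(Δφ² + q²Δλ²) = 3435·1.45913 = 5012 nmi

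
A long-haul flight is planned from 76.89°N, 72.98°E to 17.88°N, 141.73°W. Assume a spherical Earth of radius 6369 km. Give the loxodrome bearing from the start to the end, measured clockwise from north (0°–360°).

Meridional parts: M(φ₁)=+2.1636, M(φ₂)=+0.3173 → ΔM = -1.8464;  Δλ = +2.5358 rad
tan C = Δλ / ΔM = -1.3734 → C = 126.06°

126.1°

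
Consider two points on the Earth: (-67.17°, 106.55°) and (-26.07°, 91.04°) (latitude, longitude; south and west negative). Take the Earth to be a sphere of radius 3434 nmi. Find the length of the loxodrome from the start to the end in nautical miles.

2533 nmi

Δψ = ln[tan(π/4+φ₂/2)/tan(π/4+φ₁/2)] = +1.1284;  Δφ = +0.7173 rad,  Δλ = -0.2707 rad
q = Δφ/Δψ = 0.6357
d = R·√(Δφ² + q²Δλ²) = 3434·0.73768 = 2533 nmi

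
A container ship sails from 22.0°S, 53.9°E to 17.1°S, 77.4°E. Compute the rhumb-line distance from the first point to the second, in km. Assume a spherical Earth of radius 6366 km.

2519 km

Δψ = ln[tan(π/4+φ₂/2)/tan(π/4+φ₁/2)] = +0.0908;  Δφ = +0.0855 rad,  Δλ = +0.4102 rad
q = Δφ/Δψ = 0.9420
d = R·√(Δφ² + q²Δλ²) = 6366·0.39571 = 2519 km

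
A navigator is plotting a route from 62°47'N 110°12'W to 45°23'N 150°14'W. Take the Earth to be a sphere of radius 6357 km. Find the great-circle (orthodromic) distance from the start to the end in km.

Haversine: a = sin²(Δφ/2)+cos φ₁ cos φ₂ sin²(Δλ/2) = 0.06052;  σ = 2·atan2(√a,√(1−a))
σ = 28.482° → d = Rσ = 6357·0.49710 = 3160 km

3160 km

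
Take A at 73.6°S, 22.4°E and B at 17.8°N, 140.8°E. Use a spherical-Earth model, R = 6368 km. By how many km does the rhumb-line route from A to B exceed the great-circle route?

1013 km

Great circle: cos σ = sin φ₁ sin φ₂ + cos φ₁ cos φ₂ cos Δλ,  σ = 2.0055 rad → d_gc = 12770.9 km
Rhumb line: Δψ = +2.2530, q = Δφ/Δψ = 0.7080, d_rh = R√(Δφ²+q²Δλ²) = 13784.3 km
Excess = 13784.3 − 12770.9 = 1013.4 ≈ 1013 km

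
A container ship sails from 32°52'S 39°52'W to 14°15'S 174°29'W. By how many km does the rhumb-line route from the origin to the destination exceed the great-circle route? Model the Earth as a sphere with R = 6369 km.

Great circle: cos σ = sin φ₁ sin φ₂ + cos φ₁ cos φ₂ cos Δλ,  σ = 2.0244 rad → d_gc = 12893.4 km
Rhumb line: Δψ = +0.3566, q = Δφ/Δψ = 0.9111, d_rh = R√(Δφ²+q²Δλ²) = 13789.3 km
Excess = 13789.3 − 12893.4 = 895.9 ≈ 896 km

896 km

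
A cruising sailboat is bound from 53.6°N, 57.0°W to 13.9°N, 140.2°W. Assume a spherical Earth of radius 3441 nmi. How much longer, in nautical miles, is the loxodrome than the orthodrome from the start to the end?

Great circle: cos σ = sin φ₁ sin φ₂ + cos φ₁ cos φ₂ cos Δλ,  σ = 1.3062 rad → d_gc = 4494.5 nmi
Rhumb line: Δψ = -0.8673, q = Δφ/Δψ = 0.7989, d_rh = R√(Δφ²+q²Δλ²) = 4649.6 nmi
Excess = 4649.6 − 4494.5 = 155.1 ≈ 155 nmi

155 nmi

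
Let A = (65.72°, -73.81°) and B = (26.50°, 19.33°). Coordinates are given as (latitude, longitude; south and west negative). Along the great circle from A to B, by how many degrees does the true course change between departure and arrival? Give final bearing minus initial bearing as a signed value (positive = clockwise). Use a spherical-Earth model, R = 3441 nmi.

Initial bearing θ₁ = atan2(sin Δλ cos φ₂, cos φ₁ sin φ₂ − sin φ₁ cos φ₂ cos Δλ) = 75.68°
Final bearing θ₂ = (initial bearing from the destination back to the start) + 180° = 153.56°
Δθ = θ₂ − θ₁ = +77.9°

+77.9°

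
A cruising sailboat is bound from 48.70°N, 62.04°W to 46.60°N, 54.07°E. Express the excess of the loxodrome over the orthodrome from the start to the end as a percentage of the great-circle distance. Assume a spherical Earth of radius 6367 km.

12.2%

Great circle: σ = 1.2172 rad → d_gc = Rσ = 7749.9 km
Rhumb: Δφ = -0.0367, Δλ = +2.0265, Δψ = -0.0544, q = Δφ/Δψ = 0.6735 → d_rh = R√(Δφ²+q²Δλ²) = 8693.5 km
Excess = (8693.5 − 7749.9) / 7749.9 = 943.6 / 7749.9 = 12.18% ≈ 12.2%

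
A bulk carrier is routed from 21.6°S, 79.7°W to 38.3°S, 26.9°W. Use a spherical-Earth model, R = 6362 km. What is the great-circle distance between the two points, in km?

Haversine: a = sin²(Δφ/2)+cos φ₁ cos φ₂ sin²(Δλ/2) = 0.16534;  σ = 2·atan2(√a,√(1−a))
σ = 47.986° → d = Rσ = 6362·0.83751 = 5328 km

5328 km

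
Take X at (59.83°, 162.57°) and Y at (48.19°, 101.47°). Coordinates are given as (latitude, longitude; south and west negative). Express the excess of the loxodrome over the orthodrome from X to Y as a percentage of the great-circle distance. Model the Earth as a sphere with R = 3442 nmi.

3.3%

Great circle: σ = 0.6329 rad → d_gc = Rσ = 2178.5 nmi
Rhumb: Δφ = -0.2032, Δλ = -1.0664, Δψ = -0.3486, q = Δφ/Δψ = 0.5828 → d_rh = R√(Δφ²+q²Δλ²) = 2250.5 nmi
Excess = (2250.5 − 2178.5) / 2178.5 = 72.0 / 2178.5 = 3.31% ≈ 3.3%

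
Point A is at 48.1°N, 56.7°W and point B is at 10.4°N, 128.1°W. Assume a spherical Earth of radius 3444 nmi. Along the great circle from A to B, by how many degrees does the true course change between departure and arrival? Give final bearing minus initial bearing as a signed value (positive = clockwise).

At departure: θ₁ = atan2(sin Δλ cos φ₂, cos φ₁ sin φ₂ − sin φ₁ cos φ₂ cos Δλ) = 263.09°
At arrival: θ₂ = atan2(sin Δλ cos φ₁, −cos φ₂ sin φ₁ + sin φ₂ cos φ₁ cos Δλ) = 222.38°
Δθ = θ₂ − θ₁ = -40.7°

-40.7°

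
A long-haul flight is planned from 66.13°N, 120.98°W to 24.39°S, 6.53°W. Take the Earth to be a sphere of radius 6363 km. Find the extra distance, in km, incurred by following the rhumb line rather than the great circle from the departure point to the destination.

Great circle: cos σ = sin φ₁ sin φ₂ + cos φ₁ cos φ₂ cos Δλ,  σ = 2.1296 rad → d_gc = 13550.6 km
Rhumb line: Δψ = -1.9933, q = Δφ/Δψ = 0.7926, d_rh = R√(Δφ²+q²Δλ²) = 14231.8 km
Excess = 14231.8 − 13550.6 = 681.2 ≈ 681 km

681 km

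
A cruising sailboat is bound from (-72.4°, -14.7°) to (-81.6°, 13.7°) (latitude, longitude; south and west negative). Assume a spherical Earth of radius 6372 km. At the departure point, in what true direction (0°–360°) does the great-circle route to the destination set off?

158.5°

N = sin Δλ·cos φ₂ = +0.0695;  D = cos φ₁ sin φ₂ − sin φ₁ cos φ₂ cos Δλ = -0.1766
initial course = atan2(N, D) = 158.53°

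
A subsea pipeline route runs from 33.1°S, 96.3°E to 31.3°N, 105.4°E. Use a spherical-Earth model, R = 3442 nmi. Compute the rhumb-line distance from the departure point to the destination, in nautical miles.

3903 nmi

Rhumb course C = atan2(Δλ, Δψ) with Δψ = ln[tan(π/4+φ₂/2)/tan(π/4+φ₁/2)] = +1.1885, Δλ = +0.1588 → C = 7.61°
d = R·|Δφ| / |cos C| = 3442·1.12399 / 0.99119 = 3903 nmi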